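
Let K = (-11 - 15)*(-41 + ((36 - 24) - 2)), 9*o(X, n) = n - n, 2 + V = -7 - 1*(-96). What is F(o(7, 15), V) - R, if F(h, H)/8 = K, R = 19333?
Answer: -12885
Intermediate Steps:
V = 87 (V = -2 + (-7 - 1*(-96)) = -2 + (-7 + 96) = -2 + 89 = 87)
o(X, n) = 0 (o(X, n) = (n - n)/9 = (1/9)*0 = 0)
K = 806 (K = -26*(-41 + (12 - 2)) = -26*(-41 + 10) = -26*(-31) = 806)
F(h, H) = 6448 (F(h, H) = 8*806 = 6448)
F(o(7, 15), V) - R = 6448 - 1*19333 = 6448 - 19333 = -12885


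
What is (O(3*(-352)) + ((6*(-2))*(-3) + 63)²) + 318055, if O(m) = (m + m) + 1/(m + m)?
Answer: 687971327/2112 ≈ 3.2574e+5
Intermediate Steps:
O(m) = 1/(2*m) + 2*m (O(m) = 2*m + 1/(2*m) = 1/(2*m) + 2*m)
(O(3*(-352)) + ((6*(-2))*(-3) + 63)²) + 318055 = ((1/(2*((3*(-352)))) + 2*(3*(-352))) + ((6*(-2))*(-3) + 63)²) + 318055 = (((½)/(-1056) + 2*(-1056)) + (-12*(-3) + 63)²) + 318055 = (((½)*(-1/1056) - 2112) + (36 + 63)²) + 318055 = ((-1/2112 - 2112) + 99²) + 318055 = (-4460545/2112 + 9801) + 318055 = 16239167/2112 + 318055 = 687971327/2112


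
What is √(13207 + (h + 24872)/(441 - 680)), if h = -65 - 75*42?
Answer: 4*√46826314/239 ≈ 114.53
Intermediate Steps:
h = -3215 (h = -65 - 3150 = -3215)
√(13207 + (h + 24872)/(441 - 680)) = √(13207 + (-3215 + 24872)/(441 - 680)) = √(13207 + 21657/(-239)) = √(13207 + 21657*(-1/239)) = √(13207 - 21657/239) = √(3134816/239) = 4*√46826314/239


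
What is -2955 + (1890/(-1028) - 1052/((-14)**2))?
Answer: -74606117/25186 ≈ -2962.2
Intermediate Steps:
-2955 + (1890/(-1028) - 1052/((-14)**2)) = -2955 + (1890*(-1/1028) - 1052/196) = -2955 + (-945/514 - 1052*1/196) = -2955 + (-945/514 - 263/49) = -2955 - 181487/25186 = -74606117/25186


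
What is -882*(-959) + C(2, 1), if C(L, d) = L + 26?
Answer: 845866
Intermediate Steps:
C(L, d) = 26 + L
-882*(-959) + C(2, 1) = -882*(-959) + (26 + 2) = 845838 + 28 = 845866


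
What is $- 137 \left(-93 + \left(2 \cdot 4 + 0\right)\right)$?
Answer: $11645$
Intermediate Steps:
$- 137 \left(-93 + \left(2 \cdot 4 + 0\right)\right) = - 137 \left(-93 + \left(8 + 0\right)\right) = - 137 \left(-93 + 8\right) = \left(-137\right) \left(-85\right) = 11645$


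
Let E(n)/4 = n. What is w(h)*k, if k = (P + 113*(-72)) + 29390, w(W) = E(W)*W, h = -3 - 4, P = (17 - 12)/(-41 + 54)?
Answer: 54156172/13 ≈ 4.1659e+6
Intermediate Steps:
E(n) = 4*n
P = 5/13 ≈ 0.38462
h = -7
w(W) = 4*W² (w(W) = (4*W)*W = 4*W²)
k = 276307/13 (k = (5/13 + 113*(-72)) + 29390 = (5/13 - 8136) + 29390 = -105763/13 + 29390 = 276307/13 ≈ 21254.)
w(h)*k = (4*(-7)²)*(276307/13) = (4*49)*(276307/13) = 196*(276307/13) = 54156172/13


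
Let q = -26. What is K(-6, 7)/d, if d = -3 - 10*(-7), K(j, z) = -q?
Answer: 26/67 ≈ 0.38806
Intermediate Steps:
K(j, z) = 26 (K(j, z) = -1*(-26) = 26)
d = 67 (d = -3 + 70 = 67)
K(-6, 7)/d = 26/67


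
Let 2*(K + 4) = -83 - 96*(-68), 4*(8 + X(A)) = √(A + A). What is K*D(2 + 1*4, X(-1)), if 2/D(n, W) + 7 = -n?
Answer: -6437/13 ≈ -495.15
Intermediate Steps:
X(A) = -8 + √2*√A/4 (X(A) = -8 + √(A + A)/4 = -8 + √(2*A)/4 = -8 + (√2*√A)/4 = -8 + √2*√A/4)
K = 6437/2 (K = -4 + (-83 - 96*(-68))/2 = -4 + (-83 + 6528)/2 = -4 + (½)*6445 = -4 + 6445/2 = 6437/2 ≈ 3218.5)
D(n, W) = 2/(-7 - n)
K*D(2 + 1*4, X(-1)) = 6437*(-2/(7 + (2 + 1*4)))/2 = 6437*(-2/(7 + (2 + 4)))/2 = 6437*(-2/(7 + 6))/2 = 6437*(-2/13)/2 = 6437*(-2*1/13)/2 = (6437/2)*(-2/13) = -6437/13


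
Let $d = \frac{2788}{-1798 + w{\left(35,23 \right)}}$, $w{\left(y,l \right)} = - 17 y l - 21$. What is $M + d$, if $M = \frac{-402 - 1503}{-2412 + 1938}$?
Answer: $\frac{69151}{18012} \approx 3.8392$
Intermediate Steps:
$w{\left(y,l \right)} = -21 - 17 l y$ ($w{\left(y,l \right)} = - 17 l y - 21 = -21 - 17 l y$)
$M = \frac{635}{158}$ ($M = - \frac{1905}{-474} = \left(-1905\right) \left(- \frac{1}{474}\right) = \frac{635}{158} \approx 4.019$)
$d = - \frac{41}{228}$ ($d = \frac{2788}{-1798 - \left(21 + 391 \cdot 35\right)} = \frac{2788}{-1798 - 13706} = \frac{2788}{-15504} = 2788 \left(- \frac{1}{15504}\right) = - \frac{41}{228} \approx -0.17982$)
$M + d = \frac{635}{158} - \frac{41}{228} = \frac{69151}{18012}$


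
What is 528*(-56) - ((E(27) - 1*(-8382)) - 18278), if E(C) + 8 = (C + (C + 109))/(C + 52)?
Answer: -1553619/79 ≈ -19666.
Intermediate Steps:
E(C) = -8 + (109 + 2*C)/(52 + C) (E(C) = -8 + (C + (C + 109))/(C + 52) = -8 + (C + (109 + C))/(52 + C) = -8 + (109 + 2*C)/(52 + C))
528*(-56) - ((E(27) - 1*(-8382)) - 18278) = 528*(-56) - (((-307 - 6*27)/(52 + 27) - 1*(-8382)) - 18278) = -29568 - (((-307 - 162)/79 + 8382) - 18278) = -29568 - (((1/79)*(-469) + 8382) - 18278) = -29568 - ((-469/79 + 8382) - 18278) = -29568 - (661709/79 - 18278) = -29568 - 1*(-782253/79) = -29568 + 782253/79 = -1553619/79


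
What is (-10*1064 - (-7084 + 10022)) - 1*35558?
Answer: -49136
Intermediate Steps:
(-10*1064 - (-7084 + 10022)) - 1*35558 = (-10640 - 1*2938) - 35558 = (-10640 - 2938) - 35558 = -13578 - 35558 = -49136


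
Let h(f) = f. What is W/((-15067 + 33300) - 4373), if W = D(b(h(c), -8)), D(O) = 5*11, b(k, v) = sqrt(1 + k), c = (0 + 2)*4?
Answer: 1/252 ≈ 0.0039683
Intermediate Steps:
c = 8 (c = 2*4 = 8)
D(O) = 55
W = 55
W/((-15067 + 33300) - 4373) = 55/((-15067 + 33300) - 4373) = 55/(18233 - 4373) = 55/13860 = 55*(1/13860) = 1/252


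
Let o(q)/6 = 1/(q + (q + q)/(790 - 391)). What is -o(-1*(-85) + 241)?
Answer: -1197/65363 ≈ -0.018313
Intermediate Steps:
o(q) = 2394/(401*q) (o(q) = 6/(q + (q + q)/(790 - 391)) = 6/(q + (2*q)/399) = 6/(q + (2*q)*(1/399)) = 6/(q + 2*q/399) = 6/((401*q/399)) = 6*(399/(401*q)) = 2394/(401*q))
-o(-1*(-85) + 241) = -2394/(401*(-1*(-85) + 241)) = -2394/(401*(85 + 241)) = -2394/(401*326) = -1*1197/65363 = -1197/65363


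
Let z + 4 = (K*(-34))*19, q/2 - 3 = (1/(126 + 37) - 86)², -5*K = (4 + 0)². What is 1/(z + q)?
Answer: 132845/2239645764 ≈ 5.9315e-5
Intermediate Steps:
K = -16/5 (K = -(4 + 0)²/5 = -⅕*4² = -⅕*16 = -16/5 ≈ -3.2000)
q = 393111992/26569 (q = 6 + 2*(1/(126 + 37) - 86)² = 6 + 2*(1/163 - 86)² = 6 + 2*(-14017/163)² = 6 + 2*(196476289/26569) = 6 + 392952578/26569 = 393111992/26569 ≈ 14796.)
z = 10316/5 (z = -4 - 16/5*(-34)*19 = -4 + (544/5)*19 = -4 + 10336/5 = 10316/5 ≈ 2063.2)
1/(z + q) = 1/(10316/5 + 393111992/26569) = 1/(2239645764/132845) = 132845/2239645764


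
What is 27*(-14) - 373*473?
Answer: -176807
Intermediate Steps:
27*(-14) - 373*473 = -378 - 176429 = -176807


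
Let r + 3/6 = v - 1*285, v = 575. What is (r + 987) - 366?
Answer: 1821/2 ≈ 910.50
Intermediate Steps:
r = 579/2 (r = -½ + (575 - 1*285) = -½ + (575 - 285) = -½ + 290 = 579/2 ≈ 289.50)
(r + 987) - 366 = (579/2 + 987) - 366 = 2553/2 - 366 = 1821/2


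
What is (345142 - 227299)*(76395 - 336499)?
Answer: -30651435672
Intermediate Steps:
(345142 - 227299)*(76395 - 336499) = 117843*(-260104) = -30651435672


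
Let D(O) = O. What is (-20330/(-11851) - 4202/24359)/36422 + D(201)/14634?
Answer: 353313710701085/25644252469052322 ≈ 0.013777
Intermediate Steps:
(-20330/(-11851) - 4202/24359)/36422 + D(201)/14634 = (-20330/(-11851) - 4202/24359)/36422 + 201/14634 = (-20330*(-1/11851) - 4202*1/24359)*(1/36422) + 201*(1/14634) = (20330/11851 - 4202/24359)*(1/36422) + 67/4878 = (445420568/288678509)*(1/36422) + 67/4878 = 222710284/5257124327399 + 67/4878 = 353313710701085/25644252469052322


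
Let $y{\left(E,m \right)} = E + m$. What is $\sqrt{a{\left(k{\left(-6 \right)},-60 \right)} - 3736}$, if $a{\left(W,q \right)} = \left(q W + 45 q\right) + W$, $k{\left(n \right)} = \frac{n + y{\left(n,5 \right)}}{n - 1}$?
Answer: $i \sqrt{6495} \approx 80.592 i$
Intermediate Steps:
$k{\left(n \right)} = \frac{5 + 2 n}{-1 + n}$ ($k{\left(n \right)} = \frac{n + \left(n + 5\right)}{n - 1} = \frac{n + \left(5 + n\right)}{-1 + n} = \frac{5 + 2 n}{-1 + n}$)
$a{\left(W,q \right)} = W + 45 q + W q$ ($a{\left(W,q \right)} = \left(W q + 45 q\right) + W = \left(45 q + W q\right) + W = W + 45 q + W q$)
$\sqrt{a{\left(k{\left(-6 \right)},-60 \right)} - 3736} = \sqrt{\left(\frac{5 + 2 \left(-6\right)}{-1 - 6} + 45 \left(-60\right) + \frac{5 + 2 \left(-6\right)}{-1 - 6} \left(-60\right)\right) - 3736} = \sqrt{\left(\frac{5 - 12}{-7} - 2700 + \frac{5 - 12}{-7} \left(-60\right)\right) - 3736} = \sqrt{\left(\left(- \frac{1}{7}\right) \left(-7\right) - 2700 + \left(- \frac{1}{7}\right) \left(-7\right) \left(-60\right)\right) - 3736} = \sqrt{\left(1 - 2700 + 1 \left(-60\right)\right) - 3736} = \sqrt{\left(1 - 2700 - 60\right) - 3736} = \sqrt{-2759 - 3736} = \sqrt{-6495} = i \sqrt{6495}$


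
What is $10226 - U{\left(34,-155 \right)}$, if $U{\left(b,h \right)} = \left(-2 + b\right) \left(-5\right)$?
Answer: $10386$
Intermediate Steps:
$U{\left(b,h \right)} = 10 - 5 b$
$10226 - U{\left(34,-155 \right)} = 10226 - \left(10 - 170\right) = 10226 - -160 = 10226 + 160 = 10386$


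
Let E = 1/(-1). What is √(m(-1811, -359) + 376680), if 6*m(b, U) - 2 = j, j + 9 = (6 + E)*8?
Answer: 113*√118/2 ≈ 613.75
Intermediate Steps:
E = -1
j = 31 (j = -9 + (6 - 1)*8 = -9 + 5*8 = -9 + 40 = 31)
m(b, U) = 11/2 (m(b, U) = ⅓ + (⅙)*31 = ⅓ + 31/6 = 11/2)
√(m(-1811, -359) + 376680) = √(11/2 + 376680) = √(753371/2) = 113*√118/2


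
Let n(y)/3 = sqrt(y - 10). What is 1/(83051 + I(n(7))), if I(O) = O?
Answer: 83051/6897468628 - 3*I*sqrt(3)/6897468628 ≈ 1.2041e-5 - 7.5334e-10*I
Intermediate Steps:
n(y) = 3*sqrt(-10 + y) (n(y) = 3*sqrt(y - 10) = 3*sqrt(-10 + y))
1/(83051 + I(n(7))) = 1/(83051 + 3*sqrt(-10 + 7)) = 1/(83051 + 3*sqrt(-3)) = 1/(83051 + 3*(I*sqrt(3))) = 1/(83051 + 3*I*sqrt(3))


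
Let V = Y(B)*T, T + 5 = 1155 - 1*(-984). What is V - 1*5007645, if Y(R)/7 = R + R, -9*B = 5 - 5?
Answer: -5007645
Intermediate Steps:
B = 0 (B = -(5 - 5)/9 = -⅑*0 = 0)
Y(R) = 14*R (Y(R) = 7*(R + R) = 7*(2*R) = 14*R)
T = 2134 (T = -5 + (1155 - 1*(-984)) = -5 + (1155 + 984) = -5 + 2139 = 2134)
V = 0 (V = (14*0)*2134 = 0*2134 = 0)
V - 1*5007645 = 0 - 1*5007645 = 0 - 5007645 = -5007645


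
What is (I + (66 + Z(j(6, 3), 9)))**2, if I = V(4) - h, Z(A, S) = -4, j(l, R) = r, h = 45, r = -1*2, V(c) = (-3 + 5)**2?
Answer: 441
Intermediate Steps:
V(c) = 4 (V(c) = 2**2 = 4)
r = -2
j(l, R) = -2
I = -41 (I = 4 - 1*45 = 4 - 45 = -41)
(I + (66 + Z(j(6, 3), 9)))**2 = (-41 + (66 - 4))**2 = (-41 + 62)**2 = 21**2 = 441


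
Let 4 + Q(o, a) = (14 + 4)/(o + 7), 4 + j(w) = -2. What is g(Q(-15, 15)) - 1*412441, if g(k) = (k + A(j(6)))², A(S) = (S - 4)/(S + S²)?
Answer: -59385263/144 ≈ -4.1240e+5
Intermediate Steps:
j(w) = -6 (j(w) = -4 - 2 = -6)
A(S) = (-4 + S)/(S + S²)
Q(o, a) = -4 + 18/(7 + o) (Q(o, a) = -4 + (14 + 4)/(o + 7) = -4 + 18/(7 + o))
g(k) = (-⅓ + k)² (g(k) = (k + (-4 - 6)/((-6)*(1 - 6)))² = (k - ⅙*(-10)/(-5))² = (k - ⅙*(-⅕)*(-10))² = (k - ⅓)² = (-⅓ + k)²)
g(Q(-15, 15)) - 1*412441 = (-1 + 3*(2*(-5 - 2*(-15))/(7 - 15)))²/9 - 1*412441 = (-1 + 3*(2*(-5 + 30)/(-8)))²/9 - 412441 = (-1 + 3*(2*(-⅛)*25))²/9 - 412441 = (-1 + 3*(-25/4))²/9 - 412441 = (-1 - 75/4)²/9 - 412441 = (-79/4)²/9 - 412441 = (⅑)*(6241/16) - 412441 = 6241/144 - 412441 = -59385263/144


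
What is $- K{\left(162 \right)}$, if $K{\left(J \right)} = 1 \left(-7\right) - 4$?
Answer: $11$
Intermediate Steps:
$K{\left(J \right)} = -11$ ($K{\left(J \right)} = -7 - 4 = -11$)
$- K{\left(162 \right)} = \left(-1\right) \left(-11\right) = 11$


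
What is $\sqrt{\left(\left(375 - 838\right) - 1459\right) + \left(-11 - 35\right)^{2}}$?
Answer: $\sqrt{194} \approx 13.928$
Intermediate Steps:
$\sqrt{\left(\left(375 - 838\right) - 1459\right) + \left(-11 - 35\right)^{2}} = \sqrt{\left(-463 - 1459\right) + \left(-46\right)^{2}} = \sqrt{-1922 + 2116} = \sqrt{194}$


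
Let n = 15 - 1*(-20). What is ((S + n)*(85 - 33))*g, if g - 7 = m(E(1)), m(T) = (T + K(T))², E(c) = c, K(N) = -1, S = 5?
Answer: 14560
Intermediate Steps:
n = 35 (n = 15 + 20 = 35)
m(T) = (-1 + T)² (m(T) = (T - 1)² = (-1 + T)²)
g = 7 (g = 7 + (-1 + 1)² = 7 + 0² = 7 + 0 = 7)
((S + n)*(85 - 33))*g = ((5 + 35)*(85 - 33))*7 = (40*52)*7 = 2080*7 = 14560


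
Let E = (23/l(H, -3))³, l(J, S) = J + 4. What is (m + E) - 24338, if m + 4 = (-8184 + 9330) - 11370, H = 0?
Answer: -2200057/64 ≈ -34376.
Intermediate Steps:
l(J, S) = 4 + J
m = -10228 (m = -4 + ((-8184 + 9330) - 11370) = -4 + (1146 - 11370) = -4 - 10224 = -10228)
E = 12167/64 (E = (23/(4 + 0))³ = (23/4)³ = 12167/64 ≈ 190.11)
(m + E) - 24338 = (-10228 + 12167/64) - 24338 = -642425/64 - 24338 = -2200057/64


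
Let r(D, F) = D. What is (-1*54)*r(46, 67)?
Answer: -2484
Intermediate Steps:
(-1*54)*r(46, 67) = -1*54*46 = -54*46 = -2484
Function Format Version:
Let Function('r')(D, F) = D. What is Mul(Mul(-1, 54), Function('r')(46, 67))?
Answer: -2484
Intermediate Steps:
Mul(Mul(-1, 54), Function('r')(46, 67)) = Mul(Mul(-1, 54), 46) = Mul(-54, 46) = -2484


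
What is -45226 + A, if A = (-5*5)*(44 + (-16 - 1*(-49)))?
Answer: -47151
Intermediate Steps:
A = -1925 (A = -25*(44 + (-16 + 49)) = -25*(44 + 33) = -25*77 = -1925)
-45226 + A = -45226 - 1925 = -47151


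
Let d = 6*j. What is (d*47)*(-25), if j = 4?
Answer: -28200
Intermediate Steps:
d = 24 (d = 6*4 = 24)
(d*47)*(-25) = (24*47)*(-25) = 1128*(-25) = -28200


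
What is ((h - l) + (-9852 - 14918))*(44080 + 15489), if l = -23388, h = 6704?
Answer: 317026218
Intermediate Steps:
((h - l) + (-9852 - 14918))*(44080 + 15489) = ((6704 - 1*(-23388)) + (-9852 - 14918))*(44080 + 15489) = ((6704 + 23388) - 24770)*59569 = (30092 - 24770)*59569 = 5322*59569 = 317026218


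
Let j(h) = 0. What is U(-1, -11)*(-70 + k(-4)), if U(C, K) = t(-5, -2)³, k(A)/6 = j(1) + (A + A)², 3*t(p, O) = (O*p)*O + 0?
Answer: -2512000/27 ≈ -93037.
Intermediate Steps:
t(p, O) = p*O²/3 (t(p, O) = ((O*p)*O + 0)/3 = (p*O² + 0)/3 = (p*O²)/3 = p*O²/3)
k(A) = 24*A² (k(A) = 6*(0 + (A + A)²) = 6*(0 + (2*A)²) = 6*(0 + 4*A²) = 6*(4*A²) = 24*A²)
U(C, K) = -8000/27 (U(C, K) = ((⅓)*(-5)*(-2)²)³ = ((⅓)*(-5)*4)³ = (-20/3)³ = -8000/27)
U(-1, -11)*(-70 + k(-4)) = -8000*(-70 + 24*(-4)²)/27 = -8000*(-70 + 24*16)/27 = -8000*(-70 + 384)/27 = -8000/27*314 = -2512000/27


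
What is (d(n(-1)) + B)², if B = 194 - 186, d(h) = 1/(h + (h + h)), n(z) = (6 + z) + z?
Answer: 9409/144 ≈ 65.340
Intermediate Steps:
n(z) = 6 + 2*z
d(h) = 1/(3*h) (d(h) = 1/(h + 2*h) = 1/(3*h))
B = 8
(d(n(-1)) + B)² = (1/(3*(6 + 2*(-1))) + 8)² = (1/(3*(6 - 2)) + 8)² = ((⅓)/4 + 8)² = ((⅓)*(¼) + 8)² = (1/12 + 8)² = (97/12)² = 9409/144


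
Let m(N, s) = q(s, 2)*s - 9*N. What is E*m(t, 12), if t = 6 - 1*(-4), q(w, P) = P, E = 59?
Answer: -3894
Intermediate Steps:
t = 10 (t = 6 + 4 = 10)
m(N, s) = -9*N + 2*s (m(N, s) = 2*s - 9*N = -9*N + 2*s)
E*m(t, 12) = 59*(-9*10 + 2*12) = 59*(-90 + 24) = 59*(-66) = -3894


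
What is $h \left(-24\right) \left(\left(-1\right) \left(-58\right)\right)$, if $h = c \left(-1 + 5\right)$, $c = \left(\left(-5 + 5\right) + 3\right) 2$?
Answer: $-33408$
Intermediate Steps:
$c = 6$ ($c = \left(0 + 3\right) 2 = 3 \cdot 2 = 6$)
$h = 24$ ($h = 6 \left(-1 + 5\right) = 6 \cdot 4 = 24$)
$h \left(-24\right) \left(\left(-1\right) \left(-58\right)\right) = 24 \left(-24\right) \left(\left(-1\right) \left(-58\right)\right) = \left(-576\right) 58 = -33408$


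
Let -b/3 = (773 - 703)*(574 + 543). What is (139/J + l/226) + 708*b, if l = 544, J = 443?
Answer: -8313576321837/50059 ≈ -1.6608e+8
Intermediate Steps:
b = -234570 (b = -3*(773 - 703)*(574 + 543) = -210*1117 = -3*78190 = -234570)
(139/J + l/226) + 708*b = (139/443 + 544/226) + 708*(-234570) = (139*(1/443) + 544*(1/226)) - 166075560 = (139/443 + 272/113) - 166075560 = 136203/50059 - 166075560 = -8313576321837/50059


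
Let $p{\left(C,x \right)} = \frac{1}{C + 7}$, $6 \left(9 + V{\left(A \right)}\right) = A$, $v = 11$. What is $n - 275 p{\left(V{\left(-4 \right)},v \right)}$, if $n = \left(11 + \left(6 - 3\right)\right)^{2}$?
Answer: $\frac{2393}{8} \approx 299.13$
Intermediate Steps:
$V{\left(A \right)} = -9 + \frac{A}{6}$
$n = 196$ ($n = \left(11 + \left(6 - 3\right)\right)^{2} = \left(11 + 3\right)^{2} = 14^{2} = 196$)
$p{\left(C,x \right)} = \frac{1}{7 + C}$
$n - 275 p{\left(V{\left(-4 \right)},v \right)} = 196 - \frac{275}{7 + \left(-9 + \frac{1}{6} \left(-4\right)\right)} = 196 - \frac{275}{7 - \frac{29}{3}} = 196 - \frac{275}{- \frac{8}{3}} = 196 - - \frac{825}{8} = 196 + \frac{825}{8} = \frac{2393}{8}$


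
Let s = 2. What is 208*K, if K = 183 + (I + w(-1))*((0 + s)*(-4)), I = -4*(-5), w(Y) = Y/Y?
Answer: 3120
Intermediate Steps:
w(Y) = 1
I = 20
K = 15 (K = 183 + (20 + 1)*((0 + 2)*(-4)) = 183 + 21*(2*(-4)) = 183 + 21*(-8) = 183 - 168 = 15)
208*K = 208*15 = 3120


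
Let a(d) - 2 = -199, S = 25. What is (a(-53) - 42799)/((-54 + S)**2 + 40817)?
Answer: -7166/6943 ≈ -1.0321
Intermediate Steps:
a(d) = -197 (a(d) = 2 - 199 = -197)
(a(-53) - 42799)/((-54 + S)**2 + 40817) = (-197 - 42799)/((-54 + 25)**2 + 40817) = -42996/((-29)**2 + 40817) = -42996/(841 + 40817) = -42996/41658 = -42996*1/41658 = -7166/6943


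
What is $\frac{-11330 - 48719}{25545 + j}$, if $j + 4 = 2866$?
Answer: $- \frac{60049}{28407} \approx -2.1139$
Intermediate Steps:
$j = 2862$ ($j = -4 + 2866 = 2862$)
$\frac{-11330 - 48719}{25545 + j} = \frac{-11330 - 48719}{25545 + 2862} = - \frac{60049}{28407}$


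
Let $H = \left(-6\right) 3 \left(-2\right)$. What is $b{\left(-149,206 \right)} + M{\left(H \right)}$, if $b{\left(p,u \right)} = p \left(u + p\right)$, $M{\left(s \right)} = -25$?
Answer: $-8518$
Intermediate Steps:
$H = 36$ ($H = \left(-18\right) \left(-2\right) = 36$)
$b{\left(p,u \right)} = p \left(p + u\right)$
$b{\left(-149,206 \right)} + M{\left(H \right)} = - 149 \left(-149 + 206\right) - 25 = \left(-149\right) 57 - 25 = -8493 - 25 = -8518$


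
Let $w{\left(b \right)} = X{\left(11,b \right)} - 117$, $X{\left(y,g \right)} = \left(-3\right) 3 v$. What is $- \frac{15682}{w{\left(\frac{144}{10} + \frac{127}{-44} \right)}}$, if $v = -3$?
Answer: $\frac{7841}{45} \approx 174.24$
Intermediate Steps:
$X{\left(y,g \right)} = 27$ ($X{\left(y,g \right)} = \left(-3\right) 3 \left(-3\right) = \left(-9\right) \left(-3\right) = 27$)
$w{\left(b \right)} = -90$ ($w{\left(b \right)} = 27 - 117 = -90$)
$- \frac{15682}{w{\left(\frac{144}{10} + \frac{127}{-44} \right)}} = - \frac{15682}{-90} = \left(-15682\right) \left(- \frac{1}{90}\right) = \frac{7841}{45}$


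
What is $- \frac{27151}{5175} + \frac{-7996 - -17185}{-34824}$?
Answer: $- \frac{331019833}{60071400} \approx -5.5104$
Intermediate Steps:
$- \frac{27151}{5175} + \frac{-7996 - -17185}{-34824} = \left(-27151\right) \frac{1}{5175} + \left(-7996 + 17185\right) \left(- \frac{1}{34824}\right) = - \frac{27151}{5175} + 9189 \left(- \frac{1}{34824}\right) = - \frac{27151}{5175} - \frac{3063}{11608} = - \frac{331019833}{60071400}$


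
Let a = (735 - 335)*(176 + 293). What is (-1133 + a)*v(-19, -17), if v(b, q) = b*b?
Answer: 67314587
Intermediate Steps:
v(b, q) = b²
a = 187600 (a = 400*469 = 187600)
(-1133 + a)*v(-19, -17) = (-1133 + 187600)*(-19)² = 186467*361 = 67314587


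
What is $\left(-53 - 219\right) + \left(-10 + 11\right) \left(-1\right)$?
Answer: $-273$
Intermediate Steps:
$\left(-53 - 219\right) + \left(-10 + 11\right) \left(-1\right) = \left(-53 - 219\right) + 1 \left(-1\right) = -272 - 1 = -273$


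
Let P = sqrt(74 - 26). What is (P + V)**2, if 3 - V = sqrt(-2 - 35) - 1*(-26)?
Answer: (23 - 4*sqrt(3) + I*sqrt(37))**2 ≈ 221.3 + 195.52*I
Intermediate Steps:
V = -23 - I*sqrt(37) (V = 3 - (sqrt(-2 - 35) - 1*(-26)) = 3 - (sqrt(-37) + 26) = 3 - (I*sqrt(37) + 26) = 3 - (26 + I*sqrt(37)) = 3 + (-26 - I*sqrt(37)) = -23 - I*sqrt(37) ≈ -23.0 - 6.0828*I)
P = 4*sqrt(3) (P = sqrt(48) = 4*sqrt(3) ≈ 6.9282)
(P + V)**2 = (4*sqrt(3) + (-23 - I*sqrt(37)))**2 = (-23 + 4*sqrt(3) - I*sqrt(37))**2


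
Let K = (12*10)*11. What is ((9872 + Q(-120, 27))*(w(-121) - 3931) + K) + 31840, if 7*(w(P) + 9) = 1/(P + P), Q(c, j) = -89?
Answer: -65239100623/1694 ≈ -3.8512e+7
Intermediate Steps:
w(P) = -9 + 1/(14*P) (w(P) = -9 + 1/(7*(P + P)) = -9 + 1/(7*((2*P))) = -9 + (1/(2*P))/7 = -9 + 1/(14*P))
K = 1320 (K = 120*11 = 1320)
((9872 + Q(-120, 27))*(w(-121) - 3931) + K) + 31840 = ((9872 - 89)*((-9 + (1/14)/(-121)) - 3931) + 1320) + 31840 = (9783*((-9 + (1/14)*(-1/121)) - 3931) + 1320) + 31840 = (9783*((-9 - 1/1694) - 3931) + 1320) + 31840 = (9783*(-15247/1694 - 3931) + 1320) + 31840 = (9783*(-6674361/1694) + 1320) + 31840 = (-65295273663/1694 + 1320) + 31840 = -65293037583/1694 + 31840 = -65239100623/1694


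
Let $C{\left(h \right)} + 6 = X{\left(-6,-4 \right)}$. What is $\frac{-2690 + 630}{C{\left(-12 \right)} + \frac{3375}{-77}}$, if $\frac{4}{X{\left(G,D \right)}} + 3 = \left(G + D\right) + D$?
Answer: $\frac{2696540}{65537} \approx 41.145$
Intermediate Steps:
$X{\left(G,D \right)} = \frac{4}{-3 + G + 2 D}$ ($X{\left(G,D \right)} = \frac{4}{-3 + \left(\left(G + D\right) + D\right)} = \frac{4}{-3 + \left(\left(D + G\right) + D\right)} = \frac{4}{-3 + \left(G + 2 D\right)} = \frac{4}{-3 + G + 2 D}$)
$C{\left(h \right)} = - \frac{106}{17}$ ($C{\left(h \right)} = -6 + \frac{4}{-3 - 6 + 2 \left(-4\right)} = -6 + \frac{4}{-3 - 6 - 8} = -6 + \frac{4}{-17} = -6 + 4 \left(- \frac{1}{17}\right) = -6 - \frac{4}{17} = - \frac{106}{17}$)
$\frac{-2690 + 630}{C{\left(-12 \right)} + \frac{3375}{-77}} = \frac{-2690 + 630}{- \frac{106}{17} + \frac{3375}{-77}} = - \frac{2060}{- \frac{106}{17} + 3375 \left(- \frac{1}{77}\right)} = - \frac{2060}{- \frac{106}{17} - \frac{3375}{77}} = - \frac{2060}{- \frac{65537}{1309}} = \left(-2060\right) \left(- \frac{1309}{65537}\right) = \frac{2696540}{65537}$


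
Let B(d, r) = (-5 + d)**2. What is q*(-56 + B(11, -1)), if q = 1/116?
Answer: -5/29 ≈ -0.17241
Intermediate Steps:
q = 1/116 ≈ 0.0086207
q*(-56 + B(11, -1)) = (-56 + (-5 + 11)**2)/116 = (-56 + 6**2)/116 = (-56 + 36)/116 = (1/116)*(-20) = -5/29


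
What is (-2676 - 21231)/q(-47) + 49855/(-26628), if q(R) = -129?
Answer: 210054767/1145004 ≈ 183.45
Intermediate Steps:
(-2676 - 21231)/q(-47) + 49855/(-26628) = (-2676 - 21231)/(-129) + 49855/(-26628) = -23907*(-1/129) + 49855*(-1/26628) = 7969/43 - 49855/26628 = 210054767/1145004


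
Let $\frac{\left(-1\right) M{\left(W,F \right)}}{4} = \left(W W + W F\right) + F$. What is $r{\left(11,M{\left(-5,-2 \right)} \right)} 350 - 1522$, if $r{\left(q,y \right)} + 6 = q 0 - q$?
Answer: $-7472$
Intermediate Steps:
$M{\left(W,F \right)} = - 4 F - 4 W^{2} - 4 F W$ ($M{\left(W,F \right)} = - 4 \left(\left(W W + W F\right) + F\right) = - 4 \left(\left(W^{2} + F W\right) + F\right) = - 4 \left(F + W^{2} + F W\right) = - 4 F - 4 W^{2} - 4 F W$)
$r{\left(q,y \right)} = -6 - q$ ($r{\left(q,y \right)} = -6 - \left(q - q 0\right) = -6 + \left(0 - q\right) = -6 - q$)
$r{\left(11,M{\left(-5,-2 \right)} \right)} 350 - 1522 = \left(-6 - 11\right) 350 - 1522 = \left(-17\right) 350 - 1522 = -5950 - 1522 = -7472$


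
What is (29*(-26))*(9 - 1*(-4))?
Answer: -9802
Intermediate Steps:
(29*(-26))*(9 - 1*(-4)) = -754*(9 + 4) = -754*13 = -9802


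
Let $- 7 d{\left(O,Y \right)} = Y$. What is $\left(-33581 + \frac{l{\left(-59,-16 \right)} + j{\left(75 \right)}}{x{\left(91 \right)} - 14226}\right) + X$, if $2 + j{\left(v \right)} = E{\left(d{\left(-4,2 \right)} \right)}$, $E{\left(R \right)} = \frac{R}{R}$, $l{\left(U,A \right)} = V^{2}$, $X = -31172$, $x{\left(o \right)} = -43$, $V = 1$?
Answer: $-64753$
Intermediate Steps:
$d{\left(O,Y \right)} = - \frac{Y}{7}$
$l{\left(U,A \right)} = 1$ ($l{\left(U,A \right)} = 1^{2} = 1$)
$E{\left(R \right)} = 1$
$j{\left(v \right)} = -1$ ($j{\left(v \right)} = -2 + 1 = -1$)
$\left(-33581 + \frac{l{\left(-59,-16 \right)} + j{\left(75 \right)}}{x{\left(91 \right)} - 14226}\right) + X = \left(-33581 + \frac{1 - 1}{-43 - 14226}\right) - 31172 = \left(-33581 + \frac{0}{-14269}\right) - 31172 = \left(-33581 + 0 \left(- \frac{1}{14269}\right)\right) - 31172 = \left(-33581 + 0\right) - 31172 = -33581 - 31172 = -64753$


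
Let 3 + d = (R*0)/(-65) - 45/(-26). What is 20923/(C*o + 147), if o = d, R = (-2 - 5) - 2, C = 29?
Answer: 543998/2865 ≈ 189.88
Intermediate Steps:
R = -9 (R = -7 - 2 = -9)
d = -33/26 (d = -3 + (-9*0/(-65) - 45/(-26)) = -3 + (0*(-1/65) - 45*(-1/26)) = -3 + (0 + 45/26) = -3 + 45/26 = -33/26 ≈ -1.2692)
o = -33/26 ≈ -1.2692
20923/(C*o + 147) = 20923/(29*(-33/26) + 147) = 20923/(-957/26 + 147) = 20923/(2865/26) = 20923*(26/2865) = 543998/2865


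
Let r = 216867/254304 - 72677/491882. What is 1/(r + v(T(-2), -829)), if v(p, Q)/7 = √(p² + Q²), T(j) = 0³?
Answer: 20847926688/120995217057445 ≈ 0.00017230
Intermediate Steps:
T(j) = 0
v(p, Q) = 7*√(Q² + p²) (v(p, Q) = 7*√(p² + Q²) = 7*√(Q² + p²))
r = 14698486981/20847926688 (r = 216867*(1/254304) - 72677*1/491882 = 72289/84768 - 72677/491882 = 14698486981/20847926688 ≈ 0.70503)
1/(r + v(T(-2), -829)) = 1/(14698486981/20847926688 + 7*√((-829)² + 0²)) = 1/(14698486981/20847926688 + 7*√(687241 + 0)) = 1/(14698486981/20847926688 + 7*√687241) = 1/(14698486981/20847926688 + 7*829) = 1/(14698486981/20847926688 + 5803) = 1/(120995217057445/20847926688) = 20847926688/120995217057445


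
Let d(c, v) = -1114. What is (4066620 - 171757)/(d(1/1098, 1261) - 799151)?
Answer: -3894863/800265 ≈ -4.8670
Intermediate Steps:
(4066620 - 171757)/(d(1/1098, 1261) - 799151) = (4066620 - 171757)/(-1114 - 799151) = 3894863/(-800265) = 3894863*(-1/800265) = -3894863/800265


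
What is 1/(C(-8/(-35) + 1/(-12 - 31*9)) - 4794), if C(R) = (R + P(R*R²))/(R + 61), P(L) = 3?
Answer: -414653/1987824634 ≈ -0.00020860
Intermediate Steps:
C(R) = (3 + R)/(61 + R) (C(R) = (R + 3)/(R + 61) = (3 + R)/(61 + R))
1/(C(-8/(-35) + 1/(-12 - 31*9)) - 4794) = 1/((3 + (-8/(-35) + 1/(-12 - 31*9)))/(61 + (-8/(-35) + 1/(-12 - 31*9))) - 4794) = 1/((3 + (-8*(-1/35) + (⅑)/(-43)))/(61 + (-8*(-1/35) + (⅑)/(-43))) - 4794) = 1/((3 + (8/35 - 1/43*⅑))/(61 + (8/35 - 1/43*⅑)) - 4794) = 1/((3 + (8/35 - 1/387))/(61 + (8/35 - 1/387)) - 4794) = 1/((3 + 3061/13545)/(61 + 3061/13545) - 4794) = 1/((43696/13545)/(829306/13545) - 4794) = 1/((13545/829306)*(43696/13545) - 4794) = 1/(21848/414653 - 4794) = 1/(-1987824634/414653) = -414653/1987824634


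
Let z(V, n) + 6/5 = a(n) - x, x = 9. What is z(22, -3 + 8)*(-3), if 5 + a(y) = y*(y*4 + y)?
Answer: -1647/5 ≈ -329.40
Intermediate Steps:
a(y) = -5 + 5*y**2 (a(y) = -5 + y*(y*4 + y) = -5 + y*(4*y + y) = -5 + y*(5*y) = -5 + 5*y**2)
z(V, n) = -76/5 + 5*n**2 (z(V, n) = -6/5 + ((-5 + 5*n**2) - 1*9) = -6/5 + ((-5 + 5*n**2) - 9) = -6/5 + (-14 + 5*n**2) = -76/5 + 5*n**2)
z(22, -3 + 8)*(-3) = (-76/5 + 5*(-3 + 8)**2)*(-3) = (-76/5 + 5*5**2)*(-3) = (-76/5 + 5*25)*(-3) = (-76/5 + 125)*(-3) = (549/5)*(-3) = -1647/5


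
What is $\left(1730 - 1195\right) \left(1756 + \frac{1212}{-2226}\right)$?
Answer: $\frac{348431590}{371} \approx 9.3917 \cdot 10^{5}$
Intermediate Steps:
$\left(1730 - 1195\right) \left(1756 + \frac{1212}{-2226}\right) = 535 \left(1756 + 1212 \left(- \frac{1}{2226}\right)\right) = 535 \left(1756 - \frac{202}{371}\right) = 535 \cdot \frac{651274}{371} = \frac{348431590}{371}$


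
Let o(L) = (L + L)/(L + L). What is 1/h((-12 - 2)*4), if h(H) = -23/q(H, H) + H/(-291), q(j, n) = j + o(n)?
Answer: 16005/9773 ≈ 1.6377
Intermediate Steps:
o(L) = 1 (o(L) = (2*L)/((2*L)) = (2*L)*(1/(2*L)) = 1)
q(j, n) = 1 + j (q(j, n) = j + 1 = 1 + j)
h(H) = -23/(1 + H) - H/291 (h(H) = -23/(1 + H) + H/(-291) = -23/(1 + H) + H*(-1/291) = -23/(1 + H) - H/291)
1/h((-12 - 2)*4) = 1/((-6693 - (-12 - 2)*4*(1 + (-12 - 2)*4))/(291*(1 + (-12 - 2)*4))) = 1/((-6693 - (-14*4)*(1 - 14*4))/(291*(1 - 14*4))) = 1/((-6693 - 1*(-56)*(1 - 56))/(291*(1 - 56))) = 1/((1/291)*(-6693 - 1*(-56)*(-55))/(-55)) = 1/((1/291)*(-1/55)*(-6693 - 3080)) = 1/((1/291)*(-1/55)*(-9773)) = 1/(9773/16005) = 16005/9773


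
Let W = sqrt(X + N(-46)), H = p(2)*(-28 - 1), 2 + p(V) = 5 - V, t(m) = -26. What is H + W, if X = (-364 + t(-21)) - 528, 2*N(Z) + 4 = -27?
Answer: -29 + I*sqrt(3734)/2 ≈ -29.0 + 30.553*I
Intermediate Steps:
p(V) = 3 - V (p(V) = -2 + (5 - V) = 3 - V)
N(Z) = -31/2 (N(Z) = -2 + (1/2)*(-27) = -2 - 27/2 = -31/2)
H = -29 (H = (3 - 1*2)*(-28 - 1) = (3 - 2)*(-29) = 1*(-29) = -29)
X = -918 (X = (-364 - 26) - 528 = -390 - 528 = -918)
W = I*sqrt(3734)/2 (W = sqrt(-918 - 31/2) = sqrt(-1867/2) = I*sqrt(3734)/2 ≈ 30.553*I)
H + W = -29 + I*sqrt(3734)/2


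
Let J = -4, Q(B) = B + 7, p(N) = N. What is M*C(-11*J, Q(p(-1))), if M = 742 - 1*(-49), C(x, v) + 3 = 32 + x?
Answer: 57743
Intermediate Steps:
Q(B) = 7 + B
C(x, v) = 29 + x (C(x, v) = -3 + (32 + x) = 29 + x)
M = 791 (M = 742 + 49 = 791)
M*C(-11*J, Q(p(-1))) = 791*(29 - 11*(-4)) = 791*(29 + 44) = 791*73 = 57743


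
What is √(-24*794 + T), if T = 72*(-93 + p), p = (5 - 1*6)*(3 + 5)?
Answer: 2*I*√6582 ≈ 162.26*I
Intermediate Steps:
p = -8 (p = (5 - 6)*8 = -1*8 = -8)
T = -7272 (T = 72*(-93 - 8) = 72*(-101) = -7272)
√(-24*794 + T) = √(-24*794 - 7272) = √(-19056 - 7272) = √(-26328) = 2*I*√6582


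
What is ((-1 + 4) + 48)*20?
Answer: 1020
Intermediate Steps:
((-1 + 4) + 48)*20 = (3 + 48)*20 = 51*20 = 1020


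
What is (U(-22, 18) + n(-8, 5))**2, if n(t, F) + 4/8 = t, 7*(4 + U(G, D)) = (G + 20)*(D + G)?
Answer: 25281/196 ≈ 128.98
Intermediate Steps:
U(G, D) = -4 + (20 + G)*(D + G)/7 (U(G, D) = -4 + ((G + 20)*(D + G))/7 = -4 + ((20 + G)*(D + G))/7 = -4 + (20 + G)*(D + G)/7)
n(t, F) = -1/2 + t
(U(-22, 18) + n(-8, 5))**2 = ((-4 + (1/7)*(-22)**2 + (20/7)*18 + (20/7)*(-22) + (1/7)*18*(-22)) + (-1/2 - 8))**2 = ((-4 + (1/7)*484 + 360/7 - 440/7 - 396/7) - 17/2)**2 = ((-4 + 484/7 + 360/7 - 440/7 - 396/7) - 17/2)**2 = (-20/7 - 17/2)**2 = (-159/14)**2 = 25281/196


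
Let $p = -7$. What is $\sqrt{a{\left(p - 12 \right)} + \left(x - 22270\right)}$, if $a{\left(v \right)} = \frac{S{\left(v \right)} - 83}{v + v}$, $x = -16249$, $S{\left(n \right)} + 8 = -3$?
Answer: $\frac{i \sqrt{13904466}}{19} \approx 196.26 i$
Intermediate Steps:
$S{\left(n \right)} = -11$ ($S{\left(n \right)} = -8 - 3 = -11$)
$a{\left(v \right)} = - \frac{47}{v}$ ($a{\left(v \right)} = \frac{-11 - 83}{v + v} = - \frac{94}{2 v} = - 94 \frac{1}{2 v} = - \frac{47}{v}$)
$\sqrt{a{\left(p - 12 \right)} + \left(x - 22270\right)} = \sqrt{- \frac{47}{-7 - 12} - 38519} = \sqrt{- \frac{47}{-19} - 38519} = \sqrt{\left(-47\right) \left(- \frac{1}{19}\right) - 38519} = \sqrt{\frac{47}{19} - 38519} = \sqrt{- \frac{731814}{19}} = \frac{i \sqrt{13904466}}{19}$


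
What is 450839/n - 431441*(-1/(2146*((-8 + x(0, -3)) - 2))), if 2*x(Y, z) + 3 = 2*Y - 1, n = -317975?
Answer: -148797457903/8188492200 ≈ -18.172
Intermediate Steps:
x(Y, z) = -2 + Y (x(Y, z) = -3/2 + (2*Y - 1)/2 = -3/2 + (-1 + 2*Y)/2 = -3/2 + (-1/2 + Y) = -2 + Y)
450839/n - 431441*(-1/(2146*((-8 + x(0, -3)) - 2))) = 450839/(-317975) - 431441*(-1/(2146*((-8 + (-2 + 0)) - 2))) = 450839*(-1/317975) - 431441*(-1/(2146*((-8 - 2) - 2))) = -450839/317975 - 431441*(-1/(2146*(-10 - 2))) = -450839/317975 - 431441/(-12*(-37)*58) = -450839/317975 - 431441/(444*58) = -450839/317975 - 431441/25752 = -148797457903/8188492200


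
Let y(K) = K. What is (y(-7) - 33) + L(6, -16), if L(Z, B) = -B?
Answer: -24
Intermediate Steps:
(y(-7) - 33) + L(6, -16) = (-7 - 33) - 1*(-16) = -40 + 16 = -24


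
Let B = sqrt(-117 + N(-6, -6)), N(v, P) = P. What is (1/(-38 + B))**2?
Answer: (38 - I*sqrt(123))**(-2) ≈ 0.00053798 + 0.00034326*I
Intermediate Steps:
B = I*sqrt(123) (B = sqrt(-117 - 6) = sqrt(-123) = I*sqrt(123) ≈ 11.091*I)
(1/(-38 + B))**2 = (1/(-38 + I*sqrt(123)))**2 = (-38 + I*sqrt(123))**(-2)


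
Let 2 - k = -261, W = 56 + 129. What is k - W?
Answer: 78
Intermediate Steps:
W = 185
k = 263 (k = 2 - 1*(-261) = 2 + 261 = 263)
k - W = 263 - 1*185 = 263 - 185 = 78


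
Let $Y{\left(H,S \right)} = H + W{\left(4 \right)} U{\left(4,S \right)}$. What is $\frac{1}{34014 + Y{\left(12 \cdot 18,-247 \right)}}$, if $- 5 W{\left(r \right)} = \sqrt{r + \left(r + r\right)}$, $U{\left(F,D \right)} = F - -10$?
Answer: $\frac{20375}{697436194} + \frac{5 \sqrt{3}}{1046154291} \approx 2.9222 \cdot 10^{-5}$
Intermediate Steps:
$U{\left(F,D \right)} = 10 + F$ ($U{\left(F,D \right)} = F + 10 = 10 + F$)
$W{\left(r \right)} = - \frac{\sqrt{3} \sqrt{r}}{5}$ ($W{\left(r \right)} = - \frac{\sqrt{r + \left(r + r\right)}}{5} = - \frac{\sqrt{r + 2 r}}{5} = - \frac{\sqrt{3 r}}{5} = - \frac{\sqrt{3} \sqrt{r}}{5}$)
$Y{\left(H,S \right)} = H - \frac{28 \sqrt{3}}{5}$ ($Y{\left(H,S \right)} = H + - \frac{\sqrt{3} \sqrt{4}}{5} \left(10 + 4\right) = H + \left(- \frac{1}{5}\right) \sqrt{3} \cdot 2 \cdot 14 = H + - \frac{2 \sqrt{3}}{5} \cdot 14 = H - \frac{28 \sqrt{3}}{5}$)
$\frac{1}{34014 + Y{\left(12 \cdot 18,-247 \right)}} = \frac{1}{34014 + \left(12 \cdot 18 - \frac{28 \sqrt{3}}{5}\right)} = \frac{1}{34014 + \left(216 - \frac{28 \sqrt{3}}{5}\right)} = \frac{1}{34230 - \frac{28 \sqrt{3}}{5}}$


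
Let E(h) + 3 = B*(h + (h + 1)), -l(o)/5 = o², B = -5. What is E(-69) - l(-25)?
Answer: 3807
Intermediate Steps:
l(o) = -5*o²
E(h) = -8 - 10*h (E(h) = -3 - 5*(h + (h + 1)) = -3 - 5*(h + (1 + h)) = -3 - 5*(1 + 2*h) = -3 + (-5 - 10*h) = -8 - 10*h)
E(-69) - l(-25) = (-8 - 10*(-69)) - (-5)*(-25)² = (-8 + 690) - (-5)*625 = 682 - 1*(-3125) = 682 + 3125 = 3807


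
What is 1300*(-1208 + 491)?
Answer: -932100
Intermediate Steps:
1300*(-1208 + 491) = 1300*(-717) = -932100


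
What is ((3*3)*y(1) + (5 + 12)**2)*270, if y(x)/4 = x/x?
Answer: 87750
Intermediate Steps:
y(x) = 4 (y(x) = 4*(x/x) = 4*1 = 4)
((3*3)*y(1) + (5 + 12)**2)*270 = ((3*3)*4 + (5 + 12)**2)*270 = (9*4 + 17**2)*270 = (36 + 289)*270 = 325*270 = 87750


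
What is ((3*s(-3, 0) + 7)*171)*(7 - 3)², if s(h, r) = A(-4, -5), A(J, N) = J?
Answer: -13680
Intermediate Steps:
s(h, r) = -4
((3*s(-3, 0) + 7)*171)*(7 - 3)² = ((3*(-4) + 7)*171)*(7 - 3)² = ((-12 + 7)*171)*4² = -5*171*16 = -855*16 = -13680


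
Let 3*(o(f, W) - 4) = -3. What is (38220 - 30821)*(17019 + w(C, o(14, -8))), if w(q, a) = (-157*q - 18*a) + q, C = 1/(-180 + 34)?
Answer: 9163831677/73 ≈ 1.2553e+8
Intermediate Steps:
o(f, W) = 3 (o(f, W) = 4 + (⅓)*(-3) = 4 - 1 = 3)
C = -1/146 (C = 1/(-146) = -1/146 ≈ -0.0068493)
w(q, a) = -156*q - 18*a
(38220 - 30821)*(17019 + w(C, o(14, -8))) = (38220 - 30821)*(17019 + (-156*(-1/146) - 18*3)) = 7399*(17019 + (78/73 - 54)) = 7399*(17019 - 3864/73) = 7399*(1238523/73) = 9163831677/73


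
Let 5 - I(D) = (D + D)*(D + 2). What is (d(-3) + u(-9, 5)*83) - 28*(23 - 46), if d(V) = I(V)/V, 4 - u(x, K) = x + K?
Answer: 3925/3 ≈ 1308.3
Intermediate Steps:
u(x, K) = 4 - K - x (u(x, K) = 4 - (x + K) = 4 - (K + x) = 4 + (-K - x) = 4 - K - x)
I(D) = 5 - 2*D*(2 + D) (I(D) = 5 - (D + D)*(D + 2) = 5 - 2*D*(2 + D))
d(V) = (5 - 4*V - 2*V**2)/V
(d(-3) + u(-9, 5)*83) - 28*(23 - 46) = ((-4 - 2*(-3) + 5/(-3)) + (4 - 1*5 - 1*(-9))*83) - 28*(23 - 46) = ((-4 + 6 + 5*(-1/3)) + (4 - 5 + 9)*83) - 28*(-23) = ((-4 + 6 - 5/3) + 8*83) + 644 = (1/3 + 664) + 644 = 1993/3 + 644 = 3925/3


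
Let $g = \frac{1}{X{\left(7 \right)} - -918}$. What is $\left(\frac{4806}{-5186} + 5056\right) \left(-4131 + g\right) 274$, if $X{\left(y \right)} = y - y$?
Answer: $- \frac{6810018641426245}{1190187} \approx -5.7218 \cdot 10^{9}$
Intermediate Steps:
$X{\left(y \right)} = 0$
$g = \frac{1}{918}$ ($g = \frac{1}{0 - -918} = \frac{1}{0 + 918} = \frac{1}{918} \approx 0.0010893$)
$\left(\frac{4806}{-5186} + 5056\right) \left(-4131 + g\right) 274 = \left(\frac{4806}{-5186} + 5056\right) \left(-4131 + \frac{1}{918}\right) 274 = \left(4806 \left(- \frac{1}{5186}\right) + 5056\right) \left(- \frac{3792257}{918}\right) 274 = \left(- \frac{2403}{2593} + 5056\right) \left(- \frac{3792257}{918}\right) 274 = \frac{13107805}{2593} \left(- \frac{3792257}{918}\right) 274 = \left(- \frac{49708165265885}{2380374}\right) 274 = - \frac{6810018641426245}{1190187}$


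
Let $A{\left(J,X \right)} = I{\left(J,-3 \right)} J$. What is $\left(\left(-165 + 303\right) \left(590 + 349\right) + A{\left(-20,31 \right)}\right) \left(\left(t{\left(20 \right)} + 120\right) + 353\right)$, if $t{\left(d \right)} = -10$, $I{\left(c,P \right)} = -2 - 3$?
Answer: $60042766$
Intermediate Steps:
$I{\left(c,P \right)} = -5$ ($I{\left(c,P \right)} = -2 - 3 = -5$)
$A{\left(J,X \right)} = - 5 J$
$\left(\left(-165 + 303\right) \left(590 + 349\right) + A{\left(-20,31 \right)}\right) \left(\left(t{\left(20 \right)} + 120\right) + 353\right) = \left(\left(-165 + 303\right) \left(590 + 349\right) - -100\right) \left(\left(-10 + 120\right) + 353\right) = \left(138 \cdot 939 + 100\right) \left(110 + 353\right) = \left(129582 + 100\right) 463 = 129682 \cdot 463 = 60042766$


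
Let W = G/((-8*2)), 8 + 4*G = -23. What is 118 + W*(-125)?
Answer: 3677/64 ≈ 57.453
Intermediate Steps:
G = -31/4 (G = -2 + (¼)*(-23) = -2 - 23/4 = -31/4 ≈ -7.7500)
W = 31/64 (W = -31/(4*((-8*2))) = -31/4/(-16) = -31/4*(-1/16) = 31/64 ≈ 0.48438)
118 + W*(-125) = 118 + (31/64)*(-125) = 118 - 3875/64 = 3677/64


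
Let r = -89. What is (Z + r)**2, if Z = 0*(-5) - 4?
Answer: 8649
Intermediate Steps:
Z = -4 (Z = 0 - 4 = -4)
(Z + r)**2 = (-4 - 89)**2 = (-93)**2 = 8649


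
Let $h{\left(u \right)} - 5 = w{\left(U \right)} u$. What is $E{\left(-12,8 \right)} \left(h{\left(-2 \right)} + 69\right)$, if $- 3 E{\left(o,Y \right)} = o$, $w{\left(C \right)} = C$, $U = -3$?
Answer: $320$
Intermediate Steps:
$E{\left(o,Y \right)} = - \frac{o}{3}$
$h{\left(u \right)} = 5 - 3 u$
$E{\left(-12,8 \right)} \left(h{\left(-2 \right)} + 69\right) = \left(- \frac{1}{3}\right) \left(-12\right) \left(\left(5 - -6\right) + 69\right) = 4 \left(\left(5 + 6\right) + 69\right) = 4 \left(11 + 69\right) = 4 \cdot 80 = 320$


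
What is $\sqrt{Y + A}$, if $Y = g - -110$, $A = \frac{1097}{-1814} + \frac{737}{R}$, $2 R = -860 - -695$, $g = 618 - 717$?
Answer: $\frac{\sqrt{1082386590}}{27210} \approx 1.2091$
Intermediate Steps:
$g = -99$ ($g = 618 - 717 = -99$)
$R = - \frac{165}{2}$ ($R = \frac{-860 - -695}{2} = \frac{-860 + 695}{2} = \frac{1}{2} \left(-165\right) = - \frac{165}{2} \approx -82.5$)
$A = - \frac{259531}{27210}$ ($A = \frac{1097}{-1814} + \frac{737}{- \frac{165}{2}} = 1097 \left(- \frac{1}{1814}\right) + 737 \left(- \frac{2}{165}\right) = - \frac{1097}{1814} - \frac{134}{15} = - \frac{259531}{27210} \approx -9.5381$)
$Y = 11$ ($Y = -99 - -110 = -99 + 110 = 11$)
$\sqrt{Y + A} = \sqrt{11 - \frac{259531}{27210}} = \sqrt{\frac{39779}{27210}} = \frac{\sqrt{1082386590}}{27210}$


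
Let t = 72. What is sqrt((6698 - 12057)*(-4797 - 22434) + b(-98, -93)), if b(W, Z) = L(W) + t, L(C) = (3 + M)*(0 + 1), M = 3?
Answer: sqrt(145931007) ≈ 12080.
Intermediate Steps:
L(C) = 6 (L(C) = (3 + 3)*(0 + 1) = 6*1 = 6)
b(W, Z) = 78 (b(W, Z) = 6 + 72 = 78)
sqrt((6698 - 12057)*(-4797 - 22434) + b(-98, -93)) = sqrt((6698 - 12057)*(-4797 - 22434) + 78) = sqrt(-5359*(-27231) + 78) = sqrt(145930929 + 78) = sqrt(145931007)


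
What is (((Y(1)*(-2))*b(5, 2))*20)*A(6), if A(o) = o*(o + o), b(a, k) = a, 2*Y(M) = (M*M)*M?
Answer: -7200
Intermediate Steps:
Y(M) = M**3/2 (Y(M) = ((M*M)*M)/2 = (M**2*M)/2 = M**3/2)
A(o) = 2*o**2 (A(o) = o*(2*o) = 2*o**2)
(((Y(1)*(-2))*b(5, 2))*20)*A(6) = (((((1/2)*1**3)*(-2))*5)*20)*(2*6**2) = (((((1/2)*1)*(-2))*5)*20)*(2*36) = ((((1/2)*(-2))*5)*20)*72 = (-1*5*20)*72 = -5*20*72 = -100*72 = -7200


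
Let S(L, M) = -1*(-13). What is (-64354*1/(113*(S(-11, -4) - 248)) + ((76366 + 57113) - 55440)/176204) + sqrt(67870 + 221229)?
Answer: 462474409/161348180 + sqrt(289099) ≈ 540.55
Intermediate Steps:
S(L, M) = 13
(-64354*1/(113*(S(-11, -4) - 248)) + ((76366 + 57113) - 55440)/176204) + sqrt(67870 + 221229) = (-64354*1/(113*(13 - 248)) + ((76366 + 57113) - 55440)/176204) + sqrt(67870 + 221229) = (-64354/((-235*113)) + (133479 - 55440)*(1/176204)) + sqrt(289099) = (-64354/(-26555) + 78039*(1/176204)) + sqrt(289099) = (-64354*(-1/26555) + 2691/6076) + sqrt(289099) = (64354/26555 + 2691/6076) + sqrt(289099) = 462474409/161348180 + sqrt(289099)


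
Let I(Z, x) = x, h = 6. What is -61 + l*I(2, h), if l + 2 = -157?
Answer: -1015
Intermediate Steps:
l = -159 (l = -2 - 157 = -159)
-61 + l*I(2, h) = -61 - 159*6 = -61 - 954 = -1015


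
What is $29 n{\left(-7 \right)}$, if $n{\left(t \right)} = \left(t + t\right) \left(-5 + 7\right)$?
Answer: $-812$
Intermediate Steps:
$n{\left(t \right)} = 4 t$ ($n{\left(t \right)} = 2 t 2 = 4 t$)
$29 n{\left(-7 \right)} = 29 \cdot 4 \left(-7\right) = 29 \left(-28\right) = -812$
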